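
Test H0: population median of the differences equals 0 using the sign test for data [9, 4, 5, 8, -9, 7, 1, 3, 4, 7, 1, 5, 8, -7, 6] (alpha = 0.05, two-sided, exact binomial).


Step 1: Discard zero differences. Original n = 15; n_eff = number of nonzero differences = 15.
Nonzero differences (with sign): +9, +4, +5, +8, -9, +7, +1, +3, +4, +7, +1, +5, +8, -7, +6
Step 2: Count signs: positive = 13, negative = 2.
Step 3: Under H0: P(positive) = 0.5, so the number of positives S ~ Bin(15, 0.5).
Step 4: Two-sided exact p-value = sum of Bin(15,0.5) probabilities at or below the observed probability = 0.007385.
Step 5: alpha = 0.05. reject H0.

n_eff = 15, pos = 13, neg = 2, p = 0.007385, reject H0.


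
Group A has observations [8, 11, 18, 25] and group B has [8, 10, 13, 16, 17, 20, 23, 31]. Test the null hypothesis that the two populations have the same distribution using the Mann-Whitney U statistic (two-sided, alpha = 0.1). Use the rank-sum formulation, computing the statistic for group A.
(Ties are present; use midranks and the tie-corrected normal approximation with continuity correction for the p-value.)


Step 1: Combine and sort all 12 observations; assign midranks.
sorted (value, group): (8,X), (8,Y), (10,Y), (11,X), (13,Y), (16,Y), (17,Y), (18,X), (20,Y), (23,Y), (25,X), (31,Y)
ranks: 8->1.5, 8->1.5, 10->3, 11->4, 13->5, 16->6, 17->7, 18->8, 20->9, 23->10, 25->11, 31->12
Step 2: Rank sum for X: R1 = 1.5 + 4 + 8 + 11 = 24.5.
Step 3: U_X = R1 - n1(n1+1)/2 = 24.5 - 4*5/2 = 24.5 - 10 = 14.5.
       U_Y = n1*n2 - U_X = 32 - 14.5 = 17.5.
Step 4: Ties are present, so use the tie-corrected normal approximation (with continuity correction) for the p-value.
Step 5: p-value = 0.864901; compare to alpha = 0.1. fail to reject H0.

U_X = 14.5, p = 0.864901, fail to reject H0 at alpha = 0.1.


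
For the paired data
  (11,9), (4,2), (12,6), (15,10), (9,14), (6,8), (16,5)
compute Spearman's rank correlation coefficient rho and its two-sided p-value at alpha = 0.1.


Step 1: Rank x and y separately (midranks; no ties here).
rank(x): 11->4, 4->1, 12->5, 15->6, 9->3, 6->2, 16->7
rank(y): 9->5, 2->1, 6->3, 10->6, 14->7, 8->4, 5->2
Step 2: d_i = R_x(i) - R_y(i); compute d_i^2.
  (4-5)^2=1, (1-1)^2=0, (5-3)^2=4, (6-6)^2=0, (3-7)^2=16, (2-4)^2=4, (7-2)^2=25
sum(d^2) = 50.
Step 3: rho = 1 - 6*50 / (7*(7^2 - 1)) = 1 - 300/336 = 0.107143.
Step 4: Under H0, t = rho * sqrt((n-2)/(1-rho^2)) = 0.2410 ~ t(5).
Step 5: Two-sided p-value from the t-distribution with 5 df = 0.819151.
Step 6: alpha = 0.1. fail to reject H0.

rho = 0.1071, p = 0.819151, fail to reject H0 at alpha = 0.1.


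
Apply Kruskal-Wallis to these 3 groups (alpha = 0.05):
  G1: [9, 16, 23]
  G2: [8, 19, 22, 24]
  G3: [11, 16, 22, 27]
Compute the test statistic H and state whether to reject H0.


Step 1: Combine all N = 11 observations and assign midranks.
sorted (value, group, rank): (8,G2,1), (9,G1,2), (11,G3,3), (16,G1,4.5), (16,G3,4.5), (19,G2,6), (22,G2,7.5), (22,G3,7.5), (23,G1,9), (24,G2,10), (27,G3,11)
Step 2: Sum ranks within each group.
R_1 = 15.5 (n_1 = 3)
R_2 = 24.5 (n_2 = 4)
R_3 = 26 (n_3 = 4)
Step 3: H = 12/(N(N+1)) * sum(R_i^2/n_i) - 3(N+1)
     = 12/(11*12) * (15.5^2/3 + 24.5^2/4 + 26^2/4) - 3*12
     = 0.090909 * 399.146 - 36
     = 0.285985.
Step 4: Ties present; correction factor C = 1 - 12/(11^3 - 11) = 0.990909. Corrected H = 0.285985 / 0.990909 = 0.288609.
Step 5: Under H0, H ~ chi^2(2); p-value = 0.865624.
Step 6: alpha = 0.05. fail to reject H0.

H = 0.2886, df = 2, p = 0.865624, fail to reject H0.


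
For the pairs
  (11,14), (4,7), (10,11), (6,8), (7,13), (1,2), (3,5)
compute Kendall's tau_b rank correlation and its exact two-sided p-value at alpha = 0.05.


Step 1: Enumerate the 21 unordered pairs (i,j) with i<j and classify each by sign(x_j-x_i) * sign(y_j-y_i).
  (1,2):dx=-7,dy=-7->C; (1,3):dx=-1,dy=-3->C; (1,4):dx=-5,dy=-6->C; (1,5):dx=-4,dy=-1->C
  (1,6):dx=-10,dy=-12->C; (1,7):dx=-8,dy=-9->C; (2,3):dx=+6,dy=+4->C; (2,4):dx=+2,dy=+1->C
  (2,5):dx=+3,dy=+6->C; (2,6):dx=-3,dy=-5->C; (2,7):dx=-1,dy=-2->C; (3,4):dx=-4,dy=-3->C
  (3,5):dx=-3,dy=+2->D; (3,6):dx=-9,dy=-9->C; (3,7):dx=-7,dy=-6->C; (4,5):dx=+1,dy=+5->C
  (4,6):dx=-5,dy=-6->C; (4,7):dx=-3,dy=-3->C; (5,6):dx=-6,dy=-11->C; (5,7):dx=-4,dy=-8->C
  (6,7):dx=+2,dy=+3->C
Step 2: C = 20, D = 1, total pairs = 21.
Step 3: tau = (C - D)/(n(n-1)/2) = (20 - 1)/21 = 0.904762.
Step 4: Exact two-sided p-value (enumerate n! = 5040 permutations of y under H0): p = 0.002778.
Step 5: alpha = 0.05. reject H0.

tau_b = 0.9048 (C=20, D=1), p = 0.002778, reject H0.


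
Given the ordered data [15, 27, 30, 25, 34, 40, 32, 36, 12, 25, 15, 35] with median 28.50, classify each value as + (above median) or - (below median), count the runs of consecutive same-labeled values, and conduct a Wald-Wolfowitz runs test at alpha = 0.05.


Step 1: Compute median = 28.50; label A = above, B = below.
Labels in order: BBABAAAABBBA  (n_A = 6, n_B = 6)
Step 2: Count runs R = 6.
Step 3: Under H0 (random ordering), E[R] = 2*n_A*n_B/(n_A+n_B) + 1 = 2*6*6/12 + 1 = 7.0000.
        Var[R] = 2*n_A*n_B*(2*n_A*n_B - n_A - n_B) / ((n_A+n_B)^2 * (n_A+n_B-1)) = 4320/1584 = 2.7273.
        SD[R] = 1.6514.
Step 4: Continuity-corrected z = (R + 0.5 - E[R]) / SD[R] = (6 + 0.5 - 7.0000) / 1.6514 = -0.3028.
Step 5: Two-sided p-value via normal approximation = 2*(1 - Phi(|z|)) = 0.762069.
Step 6: alpha = 0.05. fail to reject H0.

R = 6, z = -0.3028, p = 0.762069, fail to reject H0.


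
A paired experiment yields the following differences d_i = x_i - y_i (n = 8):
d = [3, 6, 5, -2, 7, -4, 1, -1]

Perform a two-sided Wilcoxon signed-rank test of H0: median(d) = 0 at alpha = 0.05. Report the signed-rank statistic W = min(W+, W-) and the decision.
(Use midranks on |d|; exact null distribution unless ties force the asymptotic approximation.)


Step 1: Drop any zero differences (none here) and take |d_i|.
|d| = [3, 6, 5, 2, 7, 4, 1, 1]
Step 2: Midrank |d_i| (ties get averaged ranks).
ranks: |3|->4, |6|->7, |5|->6, |2|->3, |7|->8, |4|->5, |1|->1.5, |1|->1.5
Step 3: Attach original signs; sum ranks with positive sign and with negative sign.
W+ = 4 + 7 + 6 + 8 + 1.5 = 26.5
W- = 3 + 5 + 1.5 = 9.5
(Check: W+ + W- = 36 should equal n(n+1)/2 = 36.)
Step 4: Test statistic W = min(W+, W-) = 9.5.
Step 5: Ties in |d|, so use the tie-corrected normal approximation.
        E[W] = n(n+1)/4 = 8*9/4 = 18.
        Tie groups: |d|=1 (t=2); sum(t^3 - t) = 6.
        Var[W] = n(n+1)(2n+1)/24 - sum(t^3-t)/48 = 1224/24 - 6/48 = 50.875.
        z = (W - E[W]) / sqrt(Var[W]) = (9.5 - 18) / 7.1327 = -1.1917.
        Two-sided p = 2*Phi(z) = 0.233379.
Step 6: alpha = 0.05. fail to reject H0.

W+ = 26.5, W- = 9.5, W = min = 9.5, p = 0.233379, fail to reject H0.


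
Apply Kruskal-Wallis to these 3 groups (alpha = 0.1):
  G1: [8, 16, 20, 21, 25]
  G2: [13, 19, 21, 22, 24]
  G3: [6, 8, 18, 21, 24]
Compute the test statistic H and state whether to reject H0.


Step 1: Combine all N = 15 observations and assign midranks.
sorted (value, group, rank): (6,G3,1), (8,G1,2.5), (8,G3,2.5), (13,G2,4), (16,G1,5), (18,G3,6), (19,G2,7), (20,G1,8), (21,G1,10), (21,G2,10), (21,G3,10), (22,G2,12), (24,G2,13.5), (24,G3,13.5), (25,G1,15)
Step 2: Sum ranks within each group.
R_1 = 40.5 (n_1 = 5)
R_2 = 46.5 (n_2 = 5)
R_3 = 33 (n_3 = 5)
Step 3: H = 12/(N(N+1)) * sum(R_i^2/n_i) - 3(N+1)
     = 12/(15*16) * (40.5^2/5 + 46.5^2/5 + 33^2/5) - 3*16
     = 0.050000 * 978.3 - 48
     = 0.915000.
Step 4: Ties present; correction factor C = 1 - 36/(15^3 - 15) = 0.989286. Corrected H = 0.915000 / 0.989286 = 0.924910.
Step 5: Under H0, H ~ chi^2(2); p-value = 0.629736.
Step 6: alpha = 0.1. fail to reject H0.

H = 0.9249, df = 2, p = 0.629736, fail to reject H0.


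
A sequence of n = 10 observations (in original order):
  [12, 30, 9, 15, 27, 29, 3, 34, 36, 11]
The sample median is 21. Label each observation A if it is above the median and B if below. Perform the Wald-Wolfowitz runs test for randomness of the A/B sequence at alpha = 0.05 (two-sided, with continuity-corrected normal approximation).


Step 1: Compute median = 21; label A = above, B = below.
Labels in order: BABBAABAAB  (n_A = 5, n_B = 5)
Step 2: Count runs R = 7.
Step 3: Under H0 (random ordering), E[R] = 2*n_A*n_B/(n_A+n_B) + 1 = 2*5*5/10 + 1 = 6.0000.
        Var[R] = 2*n_A*n_B*(2*n_A*n_B - n_A - n_B) / ((n_A+n_B)^2 * (n_A+n_B-1)) = 2000/900 = 2.2222.
        SD[R] = 1.4907.
Step 4: Continuity-corrected z = (R - 0.5 - E[R]) / SD[R] = (7 - 0.5 - 6.0000) / 1.4907 = 0.3354.
Step 5: Two-sided p-value via normal approximation = 2*(1 - Phi(|z|)) = 0.737316.
Step 6: alpha = 0.05. fail to reject H0.

R = 7, z = 0.3354, p = 0.737316, fail to reject H0.


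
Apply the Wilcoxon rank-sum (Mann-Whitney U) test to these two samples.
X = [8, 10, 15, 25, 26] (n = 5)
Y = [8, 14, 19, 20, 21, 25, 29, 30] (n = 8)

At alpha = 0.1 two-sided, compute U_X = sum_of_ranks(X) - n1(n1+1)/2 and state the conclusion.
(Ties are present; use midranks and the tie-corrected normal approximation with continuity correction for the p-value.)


Step 1: Combine and sort all 13 observations; assign midranks.
sorted (value, group): (8,X), (8,Y), (10,X), (14,Y), (15,X), (19,Y), (20,Y), (21,Y), (25,X), (25,Y), (26,X), (29,Y), (30,Y)
ranks: 8->1.5, 8->1.5, 10->3, 14->4, 15->5, 19->6, 20->7, 21->8, 25->9.5, 25->9.5, 26->11, 29->12, 30->13
Step 2: Rank sum for X: R1 = 1.5 + 3 + 5 + 9.5 + 11 = 30.
Step 3: U_X = R1 - n1(n1+1)/2 = 30 - 5*6/2 = 30 - 15 = 15.
       U_Y = n1*n2 - U_X = 40 - 15 = 25.
Step 4: Ties are present, so use the tie-corrected normal approximation (with continuity correction) for the p-value.
Step 5: p-value = 0.508901; compare to alpha = 0.1. fail to reject H0.

U_X = 15, p = 0.508901, fail to reject H0 at alpha = 0.1.


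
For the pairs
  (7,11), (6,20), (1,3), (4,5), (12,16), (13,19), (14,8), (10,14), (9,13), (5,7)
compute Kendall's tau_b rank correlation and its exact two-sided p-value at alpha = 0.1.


Step 1: Enumerate the 45 unordered pairs (i,j) with i<j and classify each by sign(x_j-x_i) * sign(y_j-y_i).
  (1,2):dx=-1,dy=+9->D; (1,3):dx=-6,dy=-8->C; (1,4):dx=-3,dy=-6->C; (1,5):dx=+5,dy=+5->C
  (1,6):dx=+6,dy=+8->C; (1,7):dx=+7,dy=-3->D; (1,8):dx=+3,dy=+3->C; (1,9):dx=+2,dy=+2->C
  (1,10):dx=-2,dy=-4->C; (2,3):dx=-5,dy=-17->C; (2,4):dx=-2,dy=-15->C; (2,5):dx=+6,dy=-4->D
  (2,6):dx=+7,dy=-1->D; (2,7):dx=+8,dy=-12->D; (2,8):dx=+4,dy=-6->D; (2,9):dx=+3,dy=-7->D
  (2,10):dx=-1,dy=-13->C; (3,4):dx=+3,dy=+2->C; (3,5):dx=+11,dy=+13->C; (3,6):dx=+12,dy=+16->C
  (3,7):dx=+13,dy=+5->C; (3,8):dx=+9,dy=+11->C; (3,9):dx=+8,dy=+10->C; (3,10):dx=+4,dy=+4->C
  (4,5):dx=+8,dy=+11->C; (4,6):dx=+9,dy=+14->C; (4,7):dx=+10,dy=+3->C; (4,8):dx=+6,dy=+9->C
  (4,9):dx=+5,dy=+8->C; (4,10):dx=+1,dy=+2->C; (5,6):dx=+1,dy=+3->C; (5,7):dx=+2,dy=-8->D
  (5,8):dx=-2,dy=-2->C; (5,9):dx=-3,dy=-3->C; (5,10):dx=-7,dy=-9->C; (6,7):dx=+1,dy=-11->D
  (6,8):dx=-3,dy=-5->C; (6,9):dx=-4,dy=-6->C; (6,10):dx=-8,dy=-12->C; (7,8):dx=-4,dy=+6->D
  (7,9):dx=-5,dy=+5->D; (7,10):dx=-9,dy=-1->C; (8,9):dx=-1,dy=-1->C; (8,10):dx=-5,dy=-7->C
  (9,10):dx=-4,dy=-6->C
Step 2: C = 34, D = 11, total pairs = 45.
Step 3: tau = (C - D)/(n(n-1)/2) = (34 - 11)/45 = 0.511111.
Step 4: Exact two-sided p-value (enumerate n! = 3628800 permutations of y under H0): p = 0.046623.
Step 5: alpha = 0.1. reject H0.

tau_b = 0.5111 (C=34, D=11), p = 0.046623, reject H0.


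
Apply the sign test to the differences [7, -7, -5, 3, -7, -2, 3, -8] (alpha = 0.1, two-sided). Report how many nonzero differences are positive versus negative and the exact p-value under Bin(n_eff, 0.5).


Step 1: Discard zero differences. Original n = 8; n_eff = number of nonzero differences = 8.
Nonzero differences (with sign): +7, -7, -5, +3, -7, -2, +3, -8
Step 2: Count signs: positive = 3, negative = 5.
Step 3: Under H0: P(positive) = 0.5, so the number of positives S ~ Bin(8, 0.5).
Step 4: Two-sided exact p-value = sum of Bin(8,0.5) probabilities at or below the observed probability = 0.726562.
Step 5: alpha = 0.1. fail to reject H0.

n_eff = 8, pos = 3, neg = 5, p = 0.726562, fail to reject H0.


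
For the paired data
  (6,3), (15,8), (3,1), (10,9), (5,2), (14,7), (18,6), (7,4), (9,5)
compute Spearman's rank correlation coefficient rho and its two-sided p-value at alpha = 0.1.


Step 1: Rank x and y separately (midranks; no ties here).
rank(x): 6->3, 15->8, 3->1, 10->6, 5->2, 14->7, 18->9, 7->4, 9->5
rank(y): 3->3, 8->8, 1->1, 9->9, 2->2, 7->7, 6->6, 4->4, 5->5
Step 2: d_i = R_x(i) - R_y(i); compute d_i^2.
  (3-3)^2=0, (8-8)^2=0, (1-1)^2=0, (6-9)^2=9, (2-2)^2=0, (7-7)^2=0, (9-6)^2=9, (4-4)^2=0, (5-5)^2=0
sum(d^2) = 18.
Step 3: rho = 1 - 6*18 / (9*(9^2 - 1)) = 1 - 108/720 = 0.850000.
Step 4: Under H0, t = rho * sqrt((n-2)/(1-rho^2)) = 4.2691 ~ t(7).
Step 5: Two-sided p-value from the t-distribution with 7 df = 0.003705.
Step 6: alpha = 0.1. reject H0.

rho = 0.8500, p = 0.003705, reject H0 at alpha = 0.1.


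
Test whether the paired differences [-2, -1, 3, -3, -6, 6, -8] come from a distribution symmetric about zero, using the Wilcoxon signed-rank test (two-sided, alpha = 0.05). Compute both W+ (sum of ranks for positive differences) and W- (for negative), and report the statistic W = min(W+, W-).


Step 1: Drop any zero differences (none here) and take |d_i|.
|d| = [2, 1, 3, 3, 6, 6, 8]
Step 2: Midrank |d_i| (ties get averaged ranks).
ranks: |2|->2, |1|->1, |3|->3.5, |3|->3.5, |6|->5.5, |6|->5.5, |8|->7
Step 3: Attach original signs; sum ranks with positive sign and with negative sign.
W+ = 3.5 + 5.5 = 9
W- = 2 + 1 + 3.5 + 5.5 + 7 = 19
(Check: W+ + W- = 28 should equal n(n+1)/2 = 28.)
Step 4: Test statistic W = min(W+, W-) = 9.
Step 5: Ties in |d|, so use the tie-corrected normal approximation.
        E[W] = n(n+1)/4 = 7*8/4 = 14.
        Tie groups: |d|=3 (t=2), |d|=6 (t=2); sum(t^3 - t) = 12.
        Var[W] = n(n+1)(2n+1)/24 - sum(t^3-t)/48 = 840/24 - 12/48 = 34.75.
        z = (W - E[W]) / sqrt(Var[W]) = (9 - 14) / 5.8949 = -0.8482.
        Two-sided p = 2*Phi(z) = 0.396333.
Step 6: alpha = 0.05. fail to reject H0.

W+ = 9, W- = 19, W = min = 9, p = 0.396333, fail to reject H0.


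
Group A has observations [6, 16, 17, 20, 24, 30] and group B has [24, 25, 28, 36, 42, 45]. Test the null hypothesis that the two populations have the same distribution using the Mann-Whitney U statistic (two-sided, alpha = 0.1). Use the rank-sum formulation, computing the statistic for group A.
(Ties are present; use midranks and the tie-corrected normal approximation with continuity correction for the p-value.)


Step 1: Combine and sort all 12 observations; assign midranks.
sorted (value, group): (6,X), (16,X), (17,X), (20,X), (24,X), (24,Y), (25,Y), (28,Y), (30,X), (36,Y), (42,Y), (45,Y)
ranks: 6->1, 16->2, 17->3, 20->4, 24->5.5, 24->5.5, 25->7, 28->8, 30->9, 36->10, 42->11, 45->12
Step 2: Rank sum for X: R1 = 1 + 2 + 3 + 4 + 5.5 + 9 = 24.5.
Step 3: U_X = R1 - n1(n1+1)/2 = 24.5 - 6*7/2 = 24.5 - 21 = 3.5.
       U_Y = n1*n2 - U_X = 36 - 3.5 = 32.5.
Step 4: Ties are present, so use the tie-corrected normal approximation (with continuity correction) for the p-value.
Step 5: p-value = 0.024722; compare to alpha = 0.1. reject H0.

U_X = 3.5, p = 0.024722, reject H0 at alpha = 0.1.


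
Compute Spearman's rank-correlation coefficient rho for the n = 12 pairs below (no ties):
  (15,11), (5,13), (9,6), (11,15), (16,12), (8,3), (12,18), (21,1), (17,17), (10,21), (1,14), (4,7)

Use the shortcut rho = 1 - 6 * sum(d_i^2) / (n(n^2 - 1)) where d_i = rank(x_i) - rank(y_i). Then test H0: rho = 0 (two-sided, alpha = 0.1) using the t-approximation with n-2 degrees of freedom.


Step 1: Rank x and y separately (midranks; no ties here).
rank(x): 15->9, 5->3, 9->5, 11->7, 16->10, 8->4, 12->8, 21->12, 17->11, 10->6, 1->1, 4->2
rank(y): 11->5, 13->7, 6->3, 15->9, 12->6, 3->2, 18->11, 1->1, 17->10, 21->12, 14->8, 7->4
Step 2: d_i = R_x(i) - R_y(i); compute d_i^2.
  (9-5)^2=16, (3-7)^2=16, (5-3)^2=4, (7-9)^2=4, (10-6)^2=16, (4-2)^2=4, (8-11)^2=9, (12-1)^2=121, (11-10)^2=1, (6-12)^2=36, (1-8)^2=49, (2-4)^2=4
sum(d^2) = 280.
Step 3: rho = 1 - 6*280 / (12*(12^2 - 1)) = 1 - 1680/1716 = 0.020979.
Step 4: Under H0, t = rho * sqrt((n-2)/(1-rho^2)) = 0.0664 ~ t(10).
Step 5: Two-sided p-value from the t-distribution with 10 df = 0.948402.
Step 6: alpha = 0.1. fail to reject H0.

rho = 0.0210, p = 0.948402, fail to reject H0 at alpha = 0.1.


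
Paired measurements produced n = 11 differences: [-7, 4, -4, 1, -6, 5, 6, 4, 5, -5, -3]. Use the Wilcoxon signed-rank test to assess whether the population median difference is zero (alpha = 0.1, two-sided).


Step 1: Drop any zero differences (none here) and take |d_i|.
|d| = [7, 4, 4, 1, 6, 5, 6, 4, 5, 5, 3]
Step 2: Midrank |d_i| (ties get averaged ranks).
ranks: |7|->11, |4|->4, |4|->4, |1|->1, |6|->9.5, |5|->7, |6|->9.5, |4|->4, |5|->7, |5|->7, |3|->2
Step 3: Attach original signs; sum ranks with positive sign and with negative sign.
W+ = 4 + 1 + 7 + 9.5 + 4 + 7 = 32.5
W- = 11 + 4 + 9.5 + 7 + 2 = 33.5
(Check: W+ + W- = 66 should equal n(n+1)/2 = 66.)
Step 4: Test statistic W = min(W+, W-) = 32.5.
Step 5: Ties in |d|, so use the tie-corrected normal approximation.
        E[W] = n(n+1)/4 = 11*12/4 = 33.
        Tie groups: |d|=4 (t=3), |d|=5 (t=3), |d|=6 (t=2); sum(t^3 - t) = 54.
        Var[W] = n(n+1)(2n+1)/24 - sum(t^3-t)/48 = 3036/24 - 54/48 = 125.375.
        z = (W - E[W]) / sqrt(Var[W]) = (32.5 - 33) / 11.1971 = -0.0447.
        Two-sided p = 2*Phi(z) = 0.964383.
Step 6: alpha = 0.1. fail to reject H0.

W+ = 32.5, W- = 33.5, W = min = 32.5, p = 0.964383, fail to reject H0.


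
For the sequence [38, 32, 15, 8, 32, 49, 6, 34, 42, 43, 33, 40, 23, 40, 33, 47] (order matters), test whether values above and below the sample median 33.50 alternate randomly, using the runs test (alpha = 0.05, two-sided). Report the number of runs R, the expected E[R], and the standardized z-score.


Step 1: Compute median = 33.50; label A = above, B = below.
Labels in order: ABBBBABAAABABABA  (n_A = 8, n_B = 8)
Step 2: Count runs R = 11.
Step 3: Under H0 (random ordering), E[R] = 2*n_A*n_B/(n_A+n_B) + 1 = 2*8*8/16 + 1 = 9.0000.
        Var[R] = 2*n_A*n_B*(2*n_A*n_B - n_A - n_B) / ((n_A+n_B)^2 * (n_A+n_B-1)) = 14336/3840 = 3.7333.
        SD[R] = 1.9322.
Step 4: Continuity-corrected z = (R - 0.5 - E[R]) / SD[R] = (11 - 0.5 - 9.0000) / 1.9322 = 0.7763.
Step 5: Two-sided p-value via normal approximation = 2*(1 - Phi(|z|)) = 0.437558.
Step 6: alpha = 0.05. fail to reject H0.

R = 11, z = 0.7763, p = 0.437558, fail to reject H0.


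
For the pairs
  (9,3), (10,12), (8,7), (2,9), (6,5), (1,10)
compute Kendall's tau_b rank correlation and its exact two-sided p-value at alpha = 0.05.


Step 1: Enumerate the 15 unordered pairs (i,j) with i<j and classify each by sign(x_j-x_i) * sign(y_j-y_i).
  (1,2):dx=+1,dy=+9->C; (1,3):dx=-1,dy=+4->D; (1,4):dx=-7,dy=+6->D; (1,5):dx=-3,dy=+2->D
  (1,6):dx=-8,dy=+7->D; (2,3):dx=-2,dy=-5->C; (2,4):dx=-8,dy=-3->C; (2,5):dx=-4,dy=-7->C
  (2,6):dx=-9,dy=-2->C; (3,4):dx=-6,dy=+2->D; (3,5):dx=-2,dy=-2->C; (3,6):dx=-7,dy=+3->D
  (4,5):dx=+4,dy=-4->D; (4,6):dx=-1,dy=+1->D; (5,6):dx=-5,dy=+5->D
Step 2: C = 6, D = 9, total pairs = 15.
Step 3: tau = (C - D)/(n(n-1)/2) = (6 - 9)/15 = -0.200000.
Step 4: Exact two-sided p-value (enumerate n! = 720 permutations of y under H0): p = 0.719444.
Step 5: alpha = 0.05. fail to reject H0.

tau_b = -0.2000 (C=6, D=9), p = 0.719444, fail to reject H0.


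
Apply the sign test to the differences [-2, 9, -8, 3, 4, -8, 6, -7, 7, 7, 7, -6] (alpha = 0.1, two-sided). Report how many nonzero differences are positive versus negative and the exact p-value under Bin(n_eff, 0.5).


Step 1: Discard zero differences. Original n = 12; n_eff = number of nonzero differences = 12.
Nonzero differences (with sign): -2, +9, -8, +3, +4, -8, +6, -7, +7, +7, +7, -6
Step 2: Count signs: positive = 7, negative = 5.
Step 3: Under H0: P(positive) = 0.5, so the number of positives S ~ Bin(12, 0.5).
Step 4: Two-sided exact p-value = sum of Bin(12,0.5) probabilities at or below the observed probability = 0.774414.
Step 5: alpha = 0.1. fail to reject H0.

n_eff = 12, pos = 7, neg = 5, p = 0.774414, fail to reject H0.


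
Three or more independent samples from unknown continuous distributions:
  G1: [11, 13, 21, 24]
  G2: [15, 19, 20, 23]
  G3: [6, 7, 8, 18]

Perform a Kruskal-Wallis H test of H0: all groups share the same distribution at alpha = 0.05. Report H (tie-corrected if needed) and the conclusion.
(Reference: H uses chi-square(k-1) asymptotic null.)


Step 1: Combine all N = 12 observations and assign midranks.
sorted (value, group, rank): (6,G3,1), (7,G3,2), (8,G3,3), (11,G1,4), (13,G1,5), (15,G2,6), (18,G3,7), (19,G2,8), (20,G2,9), (21,G1,10), (23,G2,11), (24,G1,12)
Step 2: Sum ranks within each group.
R_1 = 31 (n_1 = 4)
R_2 = 34 (n_2 = 4)
R_3 = 13 (n_3 = 4)
Step 3: H = 12/(N(N+1)) * sum(R_i^2/n_i) - 3(N+1)
     = 12/(12*13) * (31^2/4 + 34^2/4 + 13^2/4) - 3*13
     = 0.076923 * 571.5 - 39
     = 4.961538.
Step 4: No ties, so H is used without correction.
Step 5: Under H0, H ~ chi^2(2); p-value = 0.083679.
Step 6: alpha = 0.05. fail to reject H0.

H = 4.9615, df = 2, p = 0.083679, fail to reject H0.


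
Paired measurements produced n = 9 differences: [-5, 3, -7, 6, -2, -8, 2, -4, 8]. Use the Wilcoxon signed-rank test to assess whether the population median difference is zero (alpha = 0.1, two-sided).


Step 1: Drop any zero differences (none here) and take |d_i|.
|d| = [5, 3, 7, 6, 2, 8, 2, 4, 8]
Step 2: Midrank |d_i| (ties get averaged ranks).
ranks: |5|->5, |3|->3, |7|->7, |6|->6, |2|->1.5, |8|->8.5, |2|->1.5, |4|->4, |8|->8.5
Step 3: Attach original signs; sum ranks with positive sign and with negative sign.
W+ = 3 + 6 + 1.5 + 8.5 = 19
W- = 5 + 7 + 1.5 + 8.5 + 4 = 26
(Check: W+ + W- = 45 should equal n(n+1)/2 = 45.)
Step 4: Test statistic W = min(W+, W-) = 19.
Step 5: Ties in |d|, so use the tie-corrected normal approximation.
        E[W] = n(n+1)/4 = 9*10/4 = 22.5.
        Tie groups: |d|=2 (t=2), |d|=8 (t=2); sum(t^3 - t) = 12.
        Var[W] = n(n+1)(2n+1)/24 - sum(t^3-t)/48 = 1710/24 - 12/48 = 71.
        z = (W - E[W]) / sqrt(Var[W]) = (19 - 22.5) / 8.4261 = -0.4154.
        Two-sided p = 2*Phi(z) = 0.677868.
Step 6: alpha = 0.1. fail to reject H0.

W+ = 19, W- = 26, W = min = 19, p = 0.677868, fail to reject H0.


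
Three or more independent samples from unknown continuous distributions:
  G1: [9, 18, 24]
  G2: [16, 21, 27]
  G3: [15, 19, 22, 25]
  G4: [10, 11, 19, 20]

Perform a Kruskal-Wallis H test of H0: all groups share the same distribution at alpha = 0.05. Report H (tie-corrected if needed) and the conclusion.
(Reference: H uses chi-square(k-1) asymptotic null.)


Step 1: Combine all N = 14 observations and assign midranks.
sorted (value, group, rank): (9,G1,1), (10,G4,2), (11,G4,3), (15,G3,4), (16,G2,5), (18,G1,6), (19,G3,7.5), (19,G4,7.5), (20,G4,9), (21,G2,10), (22,G3,11), (24,G1,12), (25,G3,13), (27,G2,14)
Step 2: Sum ranks within each group.
R_1 = 19 (n_1 = 3)
R_2 = 29 (n_2 = 3)
R_3 = 35.5 (n_3 = 4)
R_4 = 21.5 (n_4 = 4)
Step 3: H = 12/(N(N+1)) * sum(R_i^2/n_i) - 3(N+1)
     = 12/(14*15) * (19^2/3 + 29^2/3 + 35.5^2/4 + 21.5^2/4) - 3*15
     = 0.057143 * 831.292 - 45
     = 2.502381.
Step 4: Ties present; correction factor C = 1 - 6/(14^3 - 14) = 0.997802. Corrected H = 2.502381 / 0.997802 = 2.507893.
Step 5: Under H0, H ~ chi^2(3); p-value = 0.473866.
Step 6: alpha = 0.05. fail to reject H0.

H = 2.5079, df = 3, p = 0.473866, fail to reject H0.


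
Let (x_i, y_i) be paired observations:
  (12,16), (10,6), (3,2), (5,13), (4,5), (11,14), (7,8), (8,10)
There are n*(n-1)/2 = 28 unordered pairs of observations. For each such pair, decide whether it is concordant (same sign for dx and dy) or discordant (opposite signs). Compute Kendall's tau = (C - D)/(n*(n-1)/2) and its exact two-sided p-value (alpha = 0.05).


Step 1: Enumerate the 28 unordered pairs (i,j) with i<j and classify each by sign(x_j-x_i) * sign(y_j-y_i).
  (1,2):dx=-2,dy=-10->C; (1,3):dx=-9,dy=-14->C; (1,4):dx=-7,dy=-3->C; (1,5):dx=-8,dy=-11->C
  (1,6):dx=-1,dy=-2->C; (1,7):dx=-5,dy=-8->C; (1,8):dx=-4,dy=-6->C; (2,3):dx=-7,dy=-4->C
  (2,4):dx=-5,dy=+7->D; (2,5):dx=-6,dy=-1->C; (2,6):dx=+1,dy=+8->C; (2,7):dx=-3,dy=+2->D
  (2,8):dx=-2,dy=+4->D; (3,4):dx=+2,dy=+11->C; (3,5):dx=+1,dy=+3->C; (3,6):dx=+8,dy=+12->C
  (3,7):dx=+4,dy=+6->C; (3,8):dx=+5,dy=+8->C; (4,5):dx=-1,dy=-8->C; (4,6):dx=+6,dy=+1->C
  (4,7):dx=+2,dy=-5->D; (4,8):dx=+3,dy=-3->D; (5,6):dx=+7,dy=+9->C; (5,7):dx=+3,dy=+3->C
  (5,8):dx=+4,dy=+5->C; (6,7):dx=-4,dy=-6->C; (6,8):dx=-3,dy=-4->C; (7,8):dx=+1,dy=+2->C
Step 2: C = 23, D = 5, total pairs = 28.
Step 3: tau = (C - D)/(n(n-1)/2) = (23 - 5)/28 = 0.642857.
Step 4: Exact two-sided p-value (enumerate n! = 40320 permutations of y under H0): p = 0.031151.
Step 5: alpha = 0.05. reject H0.

tau_b = 0.6429 (C=23, D=5), p = 0.031151, reject H0.


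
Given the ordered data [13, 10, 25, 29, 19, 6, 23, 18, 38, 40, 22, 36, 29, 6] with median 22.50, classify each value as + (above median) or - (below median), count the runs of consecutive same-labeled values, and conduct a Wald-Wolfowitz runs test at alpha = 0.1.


Step 1: Compute median = 22.50; label A = above, B = below.
Labels in order: BBAABBABAABAAB  (n_A = 7, n_B = 7)
Step 2: Count runs R = 9.
Step 3: Under H0 (random ordering), E[R] = 2*n_A*n_B/(n_A+n_B) + 1 = 2*7*7/14 + 1 = 8.0000.
        Var[R] = 2*n_A*n_B*(2*n_A*n_B - n_A - n_B) / ((n_A+n_B)^2 * (n_A+n_B-1)) = 8232/2548 = 3.2308.
        SD[R] = 1.7974.
Step 4: Continuity-corrected z = (R - 0.5 - E[R]) / SD[R] = (9 - 0.5 - 8.0000) / 1.7974 = 0.2782.
Step 5: Two-sided p-value via normal approximation = 2*(1 - Phi(|z|)) = 0.780879.
Step 6: alpha = 0.1. fail to reject H0.

R = 9, z = 0.2782, p = 0.780879, fail to reject H0.


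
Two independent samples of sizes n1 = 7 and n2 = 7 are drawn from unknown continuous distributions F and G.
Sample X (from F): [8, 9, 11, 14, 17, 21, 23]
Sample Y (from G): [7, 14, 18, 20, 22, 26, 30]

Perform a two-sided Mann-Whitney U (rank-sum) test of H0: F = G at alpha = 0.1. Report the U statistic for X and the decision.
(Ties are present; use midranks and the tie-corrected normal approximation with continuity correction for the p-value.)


Step 1: Combine and sort all 14 observations; assign midranks.
sorted (value, group): (7,Y), (8,X), (9,X), (11,X), (14,X), (14,Y), (17,X), (18,Y), (20,Y), (21,X), (22,Y), (23,X), (26,Y), (30,Y)
ranks: 7->1, 8->2, 9->3, 11->4, 14->5.5, 14->5.5, 17->7, 18->8, 20->9, 21->10, 22->11, 23->12, 26->13, 30->14
Step 2: Rank sum for X: R1 = 2 + 3 + 4 + 5.5 + 7 + 10 + 12 = 43.5.
Step 3: U_X = R1 - n1(n1+1)/2 = 43.5 - 7*8/2 = 43.5 - 28 = 15.5.
       U_Y = n1*n2 - U_X = 49 - 15.5 = 33.5.
Step 4: Ties are present, so use the tie-corrected normal approximation (with continuity correction) for the p-value.
Step 5: p-value = 0.276911; compare to alpha = 0.1. fail to reject H0.

U_X = 15.5, p = 0.276911, fail to reject H0 at alpha = 0.1.


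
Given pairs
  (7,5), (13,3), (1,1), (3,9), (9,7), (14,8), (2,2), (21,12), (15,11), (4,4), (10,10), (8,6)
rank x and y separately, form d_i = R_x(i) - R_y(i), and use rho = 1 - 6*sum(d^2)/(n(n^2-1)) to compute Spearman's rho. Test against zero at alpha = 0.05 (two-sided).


Step 1: Rank x and y separately (midranks; no ties here).
rank(x): 7->5, 13->9, 1->1, 3->3, 9->7, 14->10, 2->2, 21->12, 15->11, 4->4, 10->8, 8->6
rank(y): 5->5, 3->3, 1->1, 9->9, 7->7, 8->8, 2->2, 12->12, 11->11, 4->4, 10->10, 6->6
Step 2: d_i = R_x(i) - R_y(i); compute d_i^2.
  (5-5)^2=0, (9-3)^2=36, (1-1)^2=0, (3-9)^2=36, (7-7)^2=0, (10-8)^2=4, (2-2)^2=0, (12-12)^2=0, (11-11)^2=0, (4-4)^2=0, (8-10)^2=4, (6-6)^2=0
sum(d^2) = 80.
Step 3: rho = 1 - 6*80 / (12*(12^2 - 1)) = 1 - 480/1716 = 0.720280.
Step 4: Under H0, t = rho * sqrt((n-2)/(1-rho^2)) = 3.2835 ~ t(10).
Step 5: Two-sided p-value from the t-distribution with 10 df = 0.008240.
Step 6: alpha = 0.05. reject H0.

rho = 0.7203, p = 0.008240, reject H0 at alpha = 0.05.


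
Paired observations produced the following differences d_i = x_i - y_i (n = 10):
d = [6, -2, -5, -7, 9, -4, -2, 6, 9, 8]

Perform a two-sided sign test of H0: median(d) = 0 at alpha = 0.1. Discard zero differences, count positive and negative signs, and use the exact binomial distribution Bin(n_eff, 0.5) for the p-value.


Step 1: Discard zero differences. Original n = 10; n_eff = number of nonzero differences = 10.
Nonzero differences (with sign): +6, -2, -5, -7, +9, -4, -2, +6, +9, +8
Step 2: Count signs: positive = 5, negative = 5.
Step 3: Under H0: P(positive) = 0.5, so the number of positives S ~ Bin(10, 0.5).
Step 4: Two-sided exact p-value = sum of Bin(10,0.5) probabilities at or below the observed probability = 1.000000.
Step 5: alpha = 0.1. fail to reject H0.

n_eff = 10, pos = 5, neg = 5, p = 1.000000, fail to reject H0.


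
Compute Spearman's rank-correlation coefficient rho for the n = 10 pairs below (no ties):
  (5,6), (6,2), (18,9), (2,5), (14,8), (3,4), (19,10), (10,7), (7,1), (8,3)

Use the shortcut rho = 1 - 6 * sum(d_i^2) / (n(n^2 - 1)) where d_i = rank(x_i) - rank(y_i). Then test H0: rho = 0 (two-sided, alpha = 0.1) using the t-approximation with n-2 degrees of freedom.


Step 1: Rank x and y separately (midranks; no ties here).
rank(x): 5->3, 6->4, 18->9, 2->1, 14->8, 3->2, 19->10, 10->7, 7->5, 8->6
rank(y): 6->6, 2->2, 9->9, 5->5, 8->8, 4->4, 10->10, 7->7, 1->1, 3->3
Step 2: d_i = R_x(i) - R_y(i); compute d_i^2.
  (3-6)^2=9, (4-2)^2=4, (9-9)^2=0, (1-5)^2=16, (8-8)^2=0, (2-4)^2=4, (10-10)^2=0, (7-7)^2=0, (5-1)^2=16, (6-3)^2=9
sum(d^2) = 58.
Step 3: rho = 1 - 6*58 / (10*(10^2 - 1)) = 1 - 348/990 = 0.648485.
Step 4: Under H0, t = rho * sqrt((n-2)/(1-rho^2)) = 2.4095 ~ t(8).
Step 5: Two-sided p-value from the t-distribution with 8 df = 0.042540.
Step 6: alpha = 0.1. reject H0.

rho = 0.6485, p = 0.042540, reject H0 at alpha = 0.1.


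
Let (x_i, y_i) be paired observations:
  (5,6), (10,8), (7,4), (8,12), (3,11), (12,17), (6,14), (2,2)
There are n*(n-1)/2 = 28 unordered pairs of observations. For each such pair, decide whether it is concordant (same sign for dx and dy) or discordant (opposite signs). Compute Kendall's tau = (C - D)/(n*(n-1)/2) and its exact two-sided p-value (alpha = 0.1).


Step 1: Enumerate the 28 unordered pairs (i,j) with i<j and classify each by sign(x_j-x_i) * sign(y_j-y_i).
  (1,2):dx=+5,dy=+2->C; (1,3):dx=+2,dy=-2->D; (1,4):dx=+3,dy=+6->C; (1,5):dx=-2,dy=+5->D
  (1,6):dx=+7,dy=+11->C; (1,7):dx=+1,dy=+8->C; (1,8):dx=-3,dy=-4->C; (2,3):dx=-3,dy=-4->C
  (2,4):dx=-2,dy=+4->D; (2,5):dx=-7,dy=+3->D; (2,6):dx=+2,dy=+9->C; (2,7):dx=-4,dy=+6->D
  (2,8):dx=-8,dy=-6->C; (3,4):dx=+1,dy=+8->C; (3,5):dx=-4,dy=+7->D; (3,6):dx=+5,dy=+13->C
  (3,7):dx=-1,dy=+10->D; (3,8):dx=-5,dy=-2->C; (4,5):dx=-5,dy=-1->C; (4,6):dx=+4,dy=+5->C
  (4,7):dx=-2,dy=+2->D; (4,8):dx=-6,dy=-10->C; (5,6):dx=+9,dy=+6->C; (5,7):dx=+3,dy=+3->C
  (5,8):dx=-1,dy=-9->C; (6,7):dx=-6,dy=-3->C; (6,8):dx=-10,dy=-15->C; (7,8):dx=-4,dy=-12->C
Step 2: C = 20, D = 8, total pairs = 28.
Step 3: tau = (C - D)/(n(n-1)/2) = (20 - 8)/28 = 0.428571.
Step 4: Exact two-sided p-value (enumerate n! = 40320 permutations of y under H0): p = 0.178869.
Step 5: alpha = 0.1. fail to reject H0.

tau_b = 0.4286 (C=20, D=8), p = 0.178869, fail to reject H0.


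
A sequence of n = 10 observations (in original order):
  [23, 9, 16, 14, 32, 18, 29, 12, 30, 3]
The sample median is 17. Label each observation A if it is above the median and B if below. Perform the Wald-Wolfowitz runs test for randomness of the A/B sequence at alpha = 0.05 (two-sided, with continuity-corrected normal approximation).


Step 1: Compute median = 17; label A = above, B = below.
Labels in order: ABBBAAABAB  (n_A = 5, n_B = 5)
Step 2: Count runs R = 6.
Step 3: Under H0 (random ordering), E[R] = 2*n_A*n_B/(n_A+n_B) + 1 = 2*5*5/10 + 1 = 6.0000.
        Var[R] = 2*n_A*n_B*(2*n_A*n_B - n_A - n_B) / ((n_A+n_B)^2 * (n_A+n_B-1)) = 2000/900 = 2.2222.
        SD[R] = 1.4907.
Step 4: R = E[R], so z = 0 with no continuity correction.
Step 5: Two-sided p-value via normal approximation = 2*(1 - Phi(|z|)) = 1.000000.
Step 6: alpha = 0.05. fail to reject H0.

R = 6, z = 0.0000, p = 1.000000, fail to reject H0.


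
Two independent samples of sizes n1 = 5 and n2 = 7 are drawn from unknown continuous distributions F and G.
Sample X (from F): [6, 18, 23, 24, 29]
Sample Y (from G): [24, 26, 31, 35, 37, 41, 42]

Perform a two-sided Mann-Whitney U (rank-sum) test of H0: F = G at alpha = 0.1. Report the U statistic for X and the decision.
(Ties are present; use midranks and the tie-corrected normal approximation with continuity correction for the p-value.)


Step 1: Combine and sort all 12 observations; assign midranks.
sorted (value, group): (6,X), (18,X), (23,X), (24,X), (24,Y), (26,Y), (29,X), (31,Y), (35,Y), (37,Y), (41,Y), (42,Y)
ranks: 6->1, 18->2, 23->3, 24->4.5, 24->4.5, 26->6, 29->7, 31->8, 35->9, 37->10, 41->11, 42->12
Step 2: Rank sum for X: R1 = 1 + 2 + 3 + 4.5 + 7 = 17.5.
Step 3: U_X = R1 - n1(n1+1)/2 = 17.5 - 5*6/2 = 17.5 - 15 = 2.5.
       U_Y = n1*n2 - U_X = 35 - 2.5 = 32.5.
Step 4: Ties are present, so use the tie-corrected normal approximation (with continuity correction) for the p-value.
Step 5: p-value = 0.018328; compare to alpha = 0.1. reject H0.

U_X = 2.5, p = 0.018328, reject H0 at alpha = 0.1.


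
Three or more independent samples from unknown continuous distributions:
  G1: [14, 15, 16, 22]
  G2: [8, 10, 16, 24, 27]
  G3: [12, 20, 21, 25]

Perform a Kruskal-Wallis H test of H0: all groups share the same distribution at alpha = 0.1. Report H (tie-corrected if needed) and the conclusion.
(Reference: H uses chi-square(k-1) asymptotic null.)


Step 1: Combine all N = 13 observations and assign midranks.
sorted (value, group, rank): (8,G2,1), (10,G2,2), (12,G3,3), (14,G1,4), (15,G1,5), (16,G1,6.5), (16,G2,6.5), (20,G3,8), (21,G3,9), (22,G1,10), (24,G2,11), (25,G3,12), (27,G2,13)
Step 2: Sum ranks within each group.
R_1 = 25.5 (n_1 = 4)
R_2 = 33.5 (n_2 = 5)
R_3 = 32 (n_3 = 4)
Step 3: H = 12/(N(N+1)) * sum(R_i^2/n_i) - 3(N+1)
     = 12/(13*14) * (25.5^2/4 + 33.5^2/5 + 32^2/4) - 3*14
     = 0.065934 * 643.013 - 42
     = 0.396429.
Step 4: Ties present; correction factor C = 1 - 6/(13^3 - 13) = 0.997253. Corrected H = 0.396429 / 0.997253 = 0.397521.
Step 5: Under H0, H ~ chi^2(2); p-value = 0.819746.
Step 6: alpha = 0.1. fail to reject H0.

H = 0.3975, df = 2, p = 0.819746, fail to reject H0.


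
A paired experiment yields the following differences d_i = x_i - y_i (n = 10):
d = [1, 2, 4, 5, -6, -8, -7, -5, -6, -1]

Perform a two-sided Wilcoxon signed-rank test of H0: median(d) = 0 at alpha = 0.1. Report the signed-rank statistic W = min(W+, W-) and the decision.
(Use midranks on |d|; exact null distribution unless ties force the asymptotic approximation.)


Step 1: Drop any zero differences (none here) and take |d_i|.
|d| = [1, 2, 4, 5, 6, 8, 7, 5, 6, 1]
Step 2: Midrank |d_i| (ties get averaged ranks).
ranks: |1|->1.5, |2|->3, |4|->4, |5|->5.5, |6|->7.5, |8|->10, |7|->9, |5|->5.5, |6|->7.5, |1|->1.5
Step 3: Attach original signs; sum ranks with positive sign and with negative sign.
W+ = 1.5 + 3 + 4 + 5.5 = 14
W- = 7.5 + 10 + 9 + 5.5 + 7.5 + 1.5 = 41
(Check: W+ + W- = 55 should equal n(n+1)/2 = 55.)
Step 4: Test statistic W = min(W+, W-) = 14.
Step 5: Ties in |d|, so use the tie-corrected normal approximation.
        E[W] = n(n+1)/4 = 10*11/4 = 27.5.
        Tie groups: |d|=1 (t=2), |d|=5 (t=2), |d|=6 (t=2); sum(t^3 - t) = 18.
        Var[W] = n(n+1)(2n+1)/24 - sum(t^3-t)/48 = 2310/24 - 18/48 = 95.875.
        z = (W - E[W]) / sqrt(Var[W]) = (14 - 27.5) / 9.7916 = -1.3787.
        Two-sided p = 2*Phi(z) = 0.167976.
Step 6: alpha = 0.1. fail to reject H0.

W+ = 14, W- = 41, W = min = 14, p = 0.167976, fail to reject H0.


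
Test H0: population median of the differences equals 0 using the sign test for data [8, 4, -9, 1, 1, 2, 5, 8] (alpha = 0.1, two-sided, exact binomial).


Step 1: Discard zero differences. Original n = 8; n_eff = number of nonzero differences = 8.
Nonzero differences (with sign): +8, +4, -9, +1, +1, +2, +5, +8
Step 2: Count signs: positive = 7, negative = 1.
Step 3: Under H0: P(positive) = 0.5, so the number of positives S ~ Bin(8, 0.5).
Step 4: Two-sided exact p-value = sum of Bin(8,0.5) probabilities at or below the observed probability = 0.070312.
Step 5: alpha = 0.1. reject H0.

n_eff = 8, pos = 7, neg = 1, p = 0.070312, reject H0.


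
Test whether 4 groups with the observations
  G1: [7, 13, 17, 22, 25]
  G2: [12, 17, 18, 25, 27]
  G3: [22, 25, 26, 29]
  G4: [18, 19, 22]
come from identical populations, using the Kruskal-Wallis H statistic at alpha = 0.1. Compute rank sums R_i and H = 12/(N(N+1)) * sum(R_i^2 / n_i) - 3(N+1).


Step 1: Combine all N = 17 observations and assign midranks.
sorted (value, group, rank): (7,G1,1), (12,G2,2), (13,G1,3), (17,G1,4.5), (17,G2,4.5), (18,G2,6.5), (18,G4,6.5), (19,G4,8), (22,G1,10), (22,G3,10), (22,G4,10), (25,G1,13), (25,G2,13), (25,G3,13), (26,G3,15), (27,G2,16), (29,G3,17)
Step 2: Sum ranks within each group.
R_1 = 31.5 (n_1 = 5)
R_2 = 42 (n_2 = 5)
R_3 = 55 (n_3 = 4)
R_4 = 24.5 (n_4 = 3)
Step 3: H = 12/(N(N+1)) * sum(R_i^2/n_i) - 3(N+1)
     = 12/(17*18) * (31.5^2/5 + 42^2/5 + 55^2/4 + 24.5^2/3) - 3*18
     = 0.039216 * 1507.58 - 54
     = 5.120915.
Step 4: Ties present; correction factor C = 1 - 60/(17^3 - 17) = 0.987745. Corrected H = 5.120915 / 0.987745 = 5.184450.
Step 5: Under H0, H ~ chi^2(3); p-value = 0.158778.
Step 6: alpha = 0.1. fail to reject H0.

H = 5.1844, df = 3, p = 0.158778, fail to reject H0.


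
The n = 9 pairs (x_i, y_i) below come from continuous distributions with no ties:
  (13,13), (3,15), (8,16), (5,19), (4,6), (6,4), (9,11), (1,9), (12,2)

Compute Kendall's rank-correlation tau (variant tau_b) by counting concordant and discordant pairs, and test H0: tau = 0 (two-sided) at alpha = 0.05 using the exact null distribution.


Step 1: Enumerate the 36 unordered pairs (i,j) with i<j and classify each by sign(x_j-x_i) * sign(y_j-y_i).
  (1,2):dx=-10,dy=+2->D; (1,3):dx=-5,dy=+3->D; (1,4):dx=-8,dy=+6->D; (1,5):dx=-9,dy=-7->C
  (1,6):dx=-7,dy=-9->C; (1,7):dx=-4,dy=-2->C; (1,8):dx=-12,dy=-4->C; (1,9):dx=-1,dy=-11->C
  (2,3):dx=+5,dy=+1->C; (2,4):dx=+2,dy=+4->C; (2,5):dx=+1,dy=-9->D; (2,6):dx=+3,dy=-11->D
  (2,7):dx=+6,dy=-4->D; (2,8):dx=-2,dy=-6->C; (2,9):dx=+9,dy=-13->D; (3,4):dx=-3,dy=+3->D
  (3,5):dx=-4,dy=-10->C; (3,6):dx=-2,dy=-12->C; (3,7):dx=+1,dy=-5->D; (3,8):dx=-7,dy=-7->C
  (3,9):dx=+4,dy=-14->D; (4,5):dx=-1,dy=-13->C; (4,6):dx=+1,dy=-15->D; (4,7):dx=+4,dy=-8->D
  (4,8):dx=-4,dy=-10->C; (4,9):dx=+7,dy=-17->D; (5,6):dx=+2,dy=-2->D; (5,7):dx=+5,dy=+5->C
  (5,8):dx=-3,dy=+3->D; (5,9):dx=+8,dy=-4->D; (6,7):dx=+3,dy=+7->C; (6,8):dx=-5,dy=+5->D
  (6,9):dx=+6,dy=-2->D; (7,8):dx=-8,dy=-2->C; (7,9):dx=+3,dy=-9->D; (8,9):dx=+11,dy=-7->D
Step 2: C = 16, D = 20, total pairs = 36.
Step 3: tau = (C - D)/(n(n-1)/2) = (16 - 20)/36 = -0.111111.
Step 4: Exact two-sided p-value (enumerate n! = 362880 permutations of y under H0): p = 0.761414.
Step 5: alpha = 0.05. fail to reject H0.

tau_b = -0.1111 (C=16, D=20), p = 0.761414, fail to reject H0.


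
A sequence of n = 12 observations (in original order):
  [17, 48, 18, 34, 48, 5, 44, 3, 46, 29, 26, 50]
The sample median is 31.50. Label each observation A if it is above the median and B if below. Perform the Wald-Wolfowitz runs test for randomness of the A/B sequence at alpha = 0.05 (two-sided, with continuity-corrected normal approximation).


Step 1: Compute median = 31.50; label A = above, B = below.
Labels in order: BABAABABABBA  (n_A = 6, n_B = 6)
Step 2: Count runs R = 10.
Step 3: Under H0 (random ordering), E[R] = 2*n_A*n_B/(n_A+n_B) + 1 = 2*6*6/12 + 1 = 7.0000.
        Var[R] = 2*n_A*n_B*(2*n_A*n_B - n_A - n_B) / ((n_A+n_B)^2 * (n_A+n_B-1)) = 4320/1584 = 2.7273.
        SD[R] = 1.6514.
Step 4: Continuity-corrected z = (R - 0.5 - E[R]) / SD[R] = (10 - 0.5 - 7.0000) / 1.6514 = 1.5138.
Step 5: Two-sided p-value via normal approximation = 2*(1 - Phi(|z|)) = 0.130070.
Step 6: alpha = 0.05. fail to reject H0.

R = 10, z = 1.5138, p = 0.130070, fail to reject H0.


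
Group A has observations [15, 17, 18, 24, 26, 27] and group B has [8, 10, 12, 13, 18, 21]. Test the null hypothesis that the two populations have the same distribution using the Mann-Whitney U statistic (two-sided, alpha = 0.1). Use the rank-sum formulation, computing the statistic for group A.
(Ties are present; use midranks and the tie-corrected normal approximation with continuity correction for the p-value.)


Step 1: Combine and sort all 12 observations; assign midranks.
sorted (value, group): (8,Y), (10,Y), (12,Y), (13,Y), (15,X), (17,X), (18,X), (18,Y), (21,Y), (24,X), (26,X), (27,X)
ranks: 8->1, 10->2, 12->3, 13->4, 15->5, 17->6, 18->7.5, 18->7.5, 21->9, 24->10, 26->11, 27->12
Step 2: Rank sum for X: R1 = 5 + 6 + 7.5 + 10 + 11 + 12 = 51.5.
Step 3: U_X = R1 - n1(n1+1)/2 = 51.5 - 6*7/2 = 51.5 - 21 = 30.5.
       U_Y = n1*n2 - U_X = 36 - 30.5 = 5.5.
Step 4: Ties are present, so use the tie-corrected normal approximation (with continuity correction) for the p-value.
Step 5: p-value = 0.054241; compare to alpha = 0.1. reject H0.

U_X = 30.5, p = 0.054241, reject H0 at alpha = 0.1.
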